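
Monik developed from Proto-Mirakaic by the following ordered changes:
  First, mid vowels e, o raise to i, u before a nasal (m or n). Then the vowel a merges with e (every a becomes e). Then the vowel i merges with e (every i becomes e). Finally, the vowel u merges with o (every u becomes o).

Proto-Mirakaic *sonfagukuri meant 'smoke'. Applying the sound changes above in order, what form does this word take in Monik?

sonfegokore

Monik: *sonfagukuri > sunfagukuri > sunfegukuri > sunfegukure > sonfegokore  (by pre-nasal raising, vowel merger, vowel merger, vowel merger)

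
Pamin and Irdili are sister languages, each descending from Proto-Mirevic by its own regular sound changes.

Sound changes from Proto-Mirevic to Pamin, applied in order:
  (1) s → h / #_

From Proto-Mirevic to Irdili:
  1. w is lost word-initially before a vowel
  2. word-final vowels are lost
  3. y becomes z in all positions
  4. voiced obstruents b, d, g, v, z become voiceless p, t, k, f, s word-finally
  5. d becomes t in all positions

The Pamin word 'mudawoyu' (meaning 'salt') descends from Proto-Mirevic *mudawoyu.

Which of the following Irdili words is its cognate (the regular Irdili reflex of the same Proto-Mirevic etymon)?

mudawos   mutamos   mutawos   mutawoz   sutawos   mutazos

Irdili: *mudawoyu > mudawoy > mudawoz > mudawos > mutawos  (by apocope, unconditioned shift, final devoicing, unconditioned shift)
Only 'mutawos' matches the regular Irdili development of *mudawoyu.

mutawos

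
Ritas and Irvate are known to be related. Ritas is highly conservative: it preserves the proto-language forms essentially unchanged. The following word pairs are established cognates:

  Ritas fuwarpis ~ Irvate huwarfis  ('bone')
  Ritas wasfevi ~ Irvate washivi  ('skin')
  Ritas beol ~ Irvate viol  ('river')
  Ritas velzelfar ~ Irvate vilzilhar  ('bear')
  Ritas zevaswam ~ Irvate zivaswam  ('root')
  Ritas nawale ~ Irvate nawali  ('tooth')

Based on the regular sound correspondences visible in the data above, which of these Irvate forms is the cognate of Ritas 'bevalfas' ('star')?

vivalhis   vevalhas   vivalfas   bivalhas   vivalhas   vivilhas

vivalhas

beol ~ viol — Ritas b corresponds to Irvate v word-initially before a front vowel.
wasfevi ~ washivi, zevaswam ~ zivaswam — Ritas e corresponds to Irvate i after a consonant, before a labial obstruent.
velzelfar ~ vilzilhar — Ritas f corresponds to Irvate h after a consonant, before a back vowel.
Applying these to Ritas 'bevalfas':
  bevalfas → vevalfas   (b→v word-initially before a front vowel)
  vevalfas → vivalfas   (e→i after a consonant, before a labial obstruent)
  vivalfas → vivalhas   (f→h after a consonant, before a back vowel)
So the Irvate cognate is 'vivalhas'.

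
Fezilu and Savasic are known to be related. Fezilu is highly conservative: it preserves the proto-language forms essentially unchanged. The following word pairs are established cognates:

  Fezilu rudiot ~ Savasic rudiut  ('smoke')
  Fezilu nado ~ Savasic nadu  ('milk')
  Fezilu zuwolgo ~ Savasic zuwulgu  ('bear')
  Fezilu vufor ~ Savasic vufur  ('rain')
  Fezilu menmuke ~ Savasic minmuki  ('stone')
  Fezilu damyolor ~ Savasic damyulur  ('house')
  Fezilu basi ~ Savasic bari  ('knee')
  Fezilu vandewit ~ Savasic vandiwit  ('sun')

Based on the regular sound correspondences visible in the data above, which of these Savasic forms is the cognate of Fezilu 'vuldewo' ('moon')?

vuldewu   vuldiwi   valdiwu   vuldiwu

vuldiwu

vandewit ~ vandiwit — Fezilu e corresponds to Savasic i after a consonant, before a consonant other than r, m, n, p, b, f, v.
nado ~ nadu, zuwolgo ~ zuwulgu — Fezilu o corresponds to Savasic u word-finally.
Applying these to Fezilu 'vuldewo':
  vuldewo → vuldiwo   (e→i after a consonant, before a consonant other than r, m, n, p, b, f, v)
  vuldiwo → vuldiwu   (o→u word-finally)
So the Savasic cognate is 'vuldiwu'.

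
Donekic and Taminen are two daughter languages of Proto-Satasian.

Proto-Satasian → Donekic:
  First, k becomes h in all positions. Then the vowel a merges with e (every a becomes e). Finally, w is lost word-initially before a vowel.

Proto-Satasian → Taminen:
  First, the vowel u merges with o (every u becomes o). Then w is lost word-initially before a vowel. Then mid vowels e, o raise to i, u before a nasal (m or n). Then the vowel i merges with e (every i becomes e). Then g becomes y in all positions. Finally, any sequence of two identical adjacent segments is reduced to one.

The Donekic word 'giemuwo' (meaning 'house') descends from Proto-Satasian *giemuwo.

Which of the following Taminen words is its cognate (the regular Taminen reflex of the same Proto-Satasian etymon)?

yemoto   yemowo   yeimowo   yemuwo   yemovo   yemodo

yemowo

Taminen: *giemuwo > giemowo > giimowo > geemowo > yeemowo > yemowo  (by vowel merger, pre-nasal raising, vowel merger, unconditioned shift, degemination)
Only 'yemowo' matches the regular Taminen development of *giemuwo.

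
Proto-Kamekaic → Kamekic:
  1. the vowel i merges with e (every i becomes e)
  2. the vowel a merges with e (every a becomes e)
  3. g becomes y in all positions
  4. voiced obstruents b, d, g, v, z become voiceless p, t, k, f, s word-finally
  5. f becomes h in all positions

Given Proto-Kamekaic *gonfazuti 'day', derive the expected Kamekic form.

yonhezute

Kamekic: start from *gonfazuti.
  rule 1 (vowel merger): gonfazuti → gonfazute
  rule 2 (vowel merger): gonfazute → gonfezute
  rule 3 (unconditioned shift): gonfezute → yonfezute
  rule 4: no change — yonfezute
  rule 5 (unconditioned shift): yonfezute → yonhezute
  ⇒ Kamekic yonhezute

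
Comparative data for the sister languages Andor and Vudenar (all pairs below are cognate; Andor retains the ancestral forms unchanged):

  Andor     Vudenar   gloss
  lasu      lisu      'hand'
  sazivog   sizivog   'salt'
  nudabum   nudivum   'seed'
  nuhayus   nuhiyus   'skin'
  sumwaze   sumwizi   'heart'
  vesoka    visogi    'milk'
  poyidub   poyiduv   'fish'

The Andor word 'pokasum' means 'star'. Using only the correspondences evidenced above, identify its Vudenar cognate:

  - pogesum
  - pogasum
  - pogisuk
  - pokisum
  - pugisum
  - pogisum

vesoka ~ visogi — Andor k corresponds to Vudenar g between vowels (before a back vowel).
lasu ~ lisu, sazivog ~ sizivog — Andor a corresponds to Vudenar i after a consonant, before a consonant other than r, m, n, p, b, f, v.
Applying these to Andor 'pokasum':
  pokasum → pogasum   (k→g between vowels (before a back vowel))
  pogasum → pogisum   (a→i after a consonant, before a consonant other than r, m, n, p, b, f, v)
So the Vudenar cognate is 'pogisum'.

pogisum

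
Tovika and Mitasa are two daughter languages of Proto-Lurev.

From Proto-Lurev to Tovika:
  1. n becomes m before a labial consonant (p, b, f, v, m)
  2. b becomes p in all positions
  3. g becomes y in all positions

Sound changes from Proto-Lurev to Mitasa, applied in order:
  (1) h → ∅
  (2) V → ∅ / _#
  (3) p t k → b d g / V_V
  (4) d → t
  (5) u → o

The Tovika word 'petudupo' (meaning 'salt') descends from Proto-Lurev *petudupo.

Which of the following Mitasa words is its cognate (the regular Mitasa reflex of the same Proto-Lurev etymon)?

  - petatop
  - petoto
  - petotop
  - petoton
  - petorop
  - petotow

petotop

Mitasa: start from *petudupo.
  rule 1: no change — petudupo
  rule 2 (apocope): petudupo → petudup
  rule 3 (intervocalic voicing): petudup → pedudup
  rule 4 (unconditioned shift): pedudup → petutup
  rule 5 (vowel merger): petutup → petotop
  ⇒ Mitasa petotop
The other candidates each miss or misapply at least one Mitasa change.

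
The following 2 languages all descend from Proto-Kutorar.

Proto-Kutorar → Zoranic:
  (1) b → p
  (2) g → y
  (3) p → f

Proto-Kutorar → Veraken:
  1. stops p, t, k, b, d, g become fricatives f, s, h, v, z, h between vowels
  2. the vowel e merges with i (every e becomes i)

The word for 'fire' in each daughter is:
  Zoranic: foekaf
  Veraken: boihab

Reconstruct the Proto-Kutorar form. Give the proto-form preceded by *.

Position 4: Zoranic has k, Veraken has h. Zoranic preserves k here (none of its changes turn any other segment into k), so the proto-segment is *k.
Position 3: Zoranic has e, Veraken has i. Zoranic preserves e here (none of its changes turn any other segment into e), so the proto-segment is *e.
Position 1: Zoranic has f, Veraken has b. Veraken preserves b here (none of its changes turn any other segment into b), so the proto-segment is *b.
Continuing position by position gives *boekab; check it forward:
Zoranic: start from *boekab.
  rule 1 (unconditioned shift): boekab → poekap
  rule 2: no change — poekap
  rule 3 (unconditioned shift): poekap → foekaf
  ⇒ Zoranic foekaf
Veraken: *boekab
  boekab → boehab   [intervocalic lenition]
  boehab → boihab   [vowel merger]
  giving Veraken boihab.
*boekab is the unique common source.

*boekab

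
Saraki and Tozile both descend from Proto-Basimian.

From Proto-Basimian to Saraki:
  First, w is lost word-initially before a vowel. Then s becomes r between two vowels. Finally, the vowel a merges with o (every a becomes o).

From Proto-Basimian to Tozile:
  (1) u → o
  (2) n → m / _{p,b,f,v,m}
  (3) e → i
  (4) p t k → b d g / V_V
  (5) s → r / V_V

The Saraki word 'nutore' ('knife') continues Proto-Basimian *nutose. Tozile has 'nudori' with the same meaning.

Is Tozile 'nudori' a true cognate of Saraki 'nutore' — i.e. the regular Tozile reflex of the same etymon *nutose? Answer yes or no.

no

Derive the expected Tozile reflex of *nutose:
Tozile: *nutose > notose > notosi > nodosi > nodori  (by vowel merger, vowel merger, intervocalic voicing, rhotacism)
The regular Tozile reflex would be 'nodori', but the attested form is 'nudori'. The correspondence is irregular, so they are not cognates (the Tozile form has a different source).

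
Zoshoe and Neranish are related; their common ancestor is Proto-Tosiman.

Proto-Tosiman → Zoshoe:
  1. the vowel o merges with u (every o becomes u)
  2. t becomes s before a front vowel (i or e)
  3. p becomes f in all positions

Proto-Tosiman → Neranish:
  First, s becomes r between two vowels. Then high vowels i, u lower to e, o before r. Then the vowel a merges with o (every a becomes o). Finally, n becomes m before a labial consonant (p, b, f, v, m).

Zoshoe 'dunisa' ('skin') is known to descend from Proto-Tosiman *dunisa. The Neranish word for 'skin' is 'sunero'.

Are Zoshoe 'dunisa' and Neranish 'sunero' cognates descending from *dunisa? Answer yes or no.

no

Derive the expected Neranish reflex of *dunisa:
Neranish: *dunisa
  dunisa → dunira   [rhotacism]
  dunira → dunera   [pre-rhotic lowering]
  dunera → dunero   [vowel merger]
  dunero (rule 4 does not apply)
  giving Neranish dunero.
The regular Neranish reflex would be 'dunero', but the attested form is 'sunero'. The correspondence is irregular, so they are not cognates (the Neranish form has a different source).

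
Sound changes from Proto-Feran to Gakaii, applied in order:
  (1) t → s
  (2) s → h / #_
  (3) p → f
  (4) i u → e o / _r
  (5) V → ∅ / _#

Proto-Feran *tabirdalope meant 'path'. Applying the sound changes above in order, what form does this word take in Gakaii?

haberdalof

Gakaii: start from *tabirdalope.
  rule 1 (unconditioned shift): tabirdalope → sabirdalope
  rule 2 (debuccalisation): sabirdalope → habirdalope
  rule 3 (unconditioned shift): habirdalope → habirdalofe
  rule 4 (pre-rhotic lowering): habirdalofe → haberdalofe
  rule 5 (apocope): haberdalofe → haberdalof
  ⇒ Gakaii haberdalof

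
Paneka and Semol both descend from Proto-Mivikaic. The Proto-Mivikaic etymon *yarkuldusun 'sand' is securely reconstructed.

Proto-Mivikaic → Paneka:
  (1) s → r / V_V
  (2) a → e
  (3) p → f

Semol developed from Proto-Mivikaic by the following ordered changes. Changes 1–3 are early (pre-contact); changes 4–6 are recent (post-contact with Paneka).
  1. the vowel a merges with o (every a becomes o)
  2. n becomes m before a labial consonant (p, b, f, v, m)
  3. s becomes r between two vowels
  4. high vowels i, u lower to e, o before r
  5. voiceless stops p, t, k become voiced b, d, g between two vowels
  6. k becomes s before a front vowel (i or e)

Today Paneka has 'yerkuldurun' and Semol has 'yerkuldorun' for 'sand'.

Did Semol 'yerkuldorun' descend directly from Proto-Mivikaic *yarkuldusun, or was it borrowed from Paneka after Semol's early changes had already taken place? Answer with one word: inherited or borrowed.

borrowed

If inherited, *yarkuldusun would pass through all of Semol's changes:
Semol: start from *yarkuldusun.
  rule 1 (vowel merger): yarkuldusun → yorkuldusun
  rule 2: no change — yorkuldusun
  rule 3 (rhotacism): yorkuldusun → yorkuldurun
  rule 4 (pre-rhotic lowering): yorkuldurun → yorkuldorun
  rule 5: no change — yorkuldorun
  rule 6: no change — yorkuldorun
  ⇒ Semol yorkuldorun
If borrowed from Paneka 'yerkuldurun' after the early changes, it would undergo only the recent ones:
  rule 4 (pre-rhotic lowering): yerkuldurun → yerkuldorun
  rule 5 (intervocalic voicing): no change (yerkuldorun)
  rule 6 (palatalisation): no change (yerkuldorun)
  ⇒ as a loan: yerkuldorun
Semol 'yerkuldorun' matches the loan outcome 'yerkuldorun', not the inherited 'yorkuldorun' — it skipped the early Semol changes, so it was borrowed from Paneka.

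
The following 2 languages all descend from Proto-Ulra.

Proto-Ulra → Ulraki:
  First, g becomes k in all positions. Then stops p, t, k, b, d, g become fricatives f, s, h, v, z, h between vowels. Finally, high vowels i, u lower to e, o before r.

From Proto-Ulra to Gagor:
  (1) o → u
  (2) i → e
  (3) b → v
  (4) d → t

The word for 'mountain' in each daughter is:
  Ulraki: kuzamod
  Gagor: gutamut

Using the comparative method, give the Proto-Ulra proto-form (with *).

*gudamod

Position 7: Ulraki has d, Gagor has t. Ulraki preserves d here (none of its changes turn any other segment into d), so the proto-segment is *d.
Position 3: Ulraki has z, Gagor has t. Taking the neighbouring segments as reconstructed: Ulraki z could go back to *d or *z; Gagor t could go back to *t or *d — the one source consistent with every daughter is *d.
Continuing position by position gives *gudamod; check it forward:
Ulraki: start from *gudamod.
  rule 1 (unconditioned shift): gudamod → kudamod
  rule 2 (intervocalic lenition): kudamod → kuzamod
  rule 3: no change — kuzamod
  ⇒ Ulraki kuzamod
Gagor: *gudamod > gudamud > gutamut  (by vowel merger, unconditioned shift)
*gudamod is the unique common source.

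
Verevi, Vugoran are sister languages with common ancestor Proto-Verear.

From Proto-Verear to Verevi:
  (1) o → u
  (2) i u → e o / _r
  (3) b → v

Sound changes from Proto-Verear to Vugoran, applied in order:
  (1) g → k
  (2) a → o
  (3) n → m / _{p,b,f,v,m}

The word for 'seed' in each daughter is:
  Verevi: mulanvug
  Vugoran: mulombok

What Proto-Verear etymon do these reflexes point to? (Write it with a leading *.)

Position 8: Verevi has g, Vugoran has k. Verevi preserves g here (none of its changes turn any other segment into g), so the proto-segment is *g.
Position 6: Verevi has v, Vugoran has b. Vugoran preserves b here (none of its changes turn any other segment into b), so the proto-segment is *b.
Continuing position by position gives *mulanbog; check it forward:
Verevi: *mulanbog > mulanbug > mulanvug  (by vowel merger, unconditioned shift)
Vugoran: *mulanbog
  mulanbog → mulanbok   [unconditioned shift]
  mulanbok → mulonbok   [vowel merger]
  mulonbok → mulombok   [nasal place assimilation]
  giving Vugoran mulombok.
Only *mulanbog yields all of Verevi mulanvug, Vugoran mulombok.

*mulanbog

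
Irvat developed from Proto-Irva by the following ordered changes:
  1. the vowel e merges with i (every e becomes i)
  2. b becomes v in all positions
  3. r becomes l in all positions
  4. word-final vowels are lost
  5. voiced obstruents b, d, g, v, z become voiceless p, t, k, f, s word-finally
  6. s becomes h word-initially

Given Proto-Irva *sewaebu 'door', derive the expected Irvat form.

Irvat: *sewaebu > siwaibu > siwaivu > siwaiv > siwaif > hiwaif  (by vowel merger, unconditioned shift, apocope, final devoicing, debuccalisation)

hiwaif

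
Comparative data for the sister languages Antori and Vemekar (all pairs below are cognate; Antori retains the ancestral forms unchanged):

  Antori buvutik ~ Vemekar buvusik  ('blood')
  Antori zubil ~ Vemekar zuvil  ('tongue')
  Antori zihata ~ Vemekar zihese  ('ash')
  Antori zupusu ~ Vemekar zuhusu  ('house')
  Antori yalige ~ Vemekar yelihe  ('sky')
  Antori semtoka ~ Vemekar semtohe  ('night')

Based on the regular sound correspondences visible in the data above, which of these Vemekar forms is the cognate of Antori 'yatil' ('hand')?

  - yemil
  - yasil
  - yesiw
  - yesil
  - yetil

yesil

zihata ~ zihese, yalige ~ yelihe — Antori a corresponds to Vemekar e after a consonant, before a consonant other than r, m, n, p, b, f, v.
buvutik ~ buvusik — Antori t corresponds to Vemekar s between vowels (before a front vowel).
Applying these to Antori 'yatil':
  yatil → yetil   (a→e after a consonant, before a consonant other than r, m, n, p, b, f, v)
  yetil → yesil   (t→s between vowels (before a front vowel))
So the Vemekar cognate is 'yesil'.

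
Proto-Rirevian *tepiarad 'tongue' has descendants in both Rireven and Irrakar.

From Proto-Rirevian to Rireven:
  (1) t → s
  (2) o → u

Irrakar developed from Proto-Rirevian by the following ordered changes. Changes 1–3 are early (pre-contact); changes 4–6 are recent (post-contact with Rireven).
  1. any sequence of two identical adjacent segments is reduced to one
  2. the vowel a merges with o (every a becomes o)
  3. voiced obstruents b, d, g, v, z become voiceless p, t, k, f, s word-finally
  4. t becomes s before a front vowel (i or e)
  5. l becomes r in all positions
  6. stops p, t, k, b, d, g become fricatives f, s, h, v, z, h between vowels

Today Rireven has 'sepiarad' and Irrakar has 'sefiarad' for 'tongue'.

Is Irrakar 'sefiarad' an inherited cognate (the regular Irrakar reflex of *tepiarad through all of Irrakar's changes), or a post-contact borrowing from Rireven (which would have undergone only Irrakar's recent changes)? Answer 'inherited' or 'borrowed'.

If inherited, *tepiarad would pass through all of Irrakar's changes:
Irrakar: start from *tepiarad.
  rule 1: no change — tepiarad
  rule 2 (vowel merger): tepiarad → tepiorod
  rule 3 (final devoicing): tepiorod → tepiorot
  rule 4 (palatalisation): tepiorot → sepiorot
  rule 5: no change — sepiorot
  rule 6 (intervocalic lenition): sepiorot → sefiorot
  ⇒ Irrakar sefiorot
If borrowed from Rireven 'sepiarad' after the early changes, it would undergo only the recent ones:
  rule 4 (palatalisation): no change (sepiarad)
  rule 5 (unconditioned shift): no change (sepiarad)
  rule 6 (intervocalic lenition): sepiarad → sefiarad
  ⇒ as a loan: sefiarad
Irrakar 'sefiarad' matches the loan outcome 'sefiarad', not the inherited 'sefiorot' — it skipped the early Irrakar changes, so it was borrowed from Rireven.

borrowed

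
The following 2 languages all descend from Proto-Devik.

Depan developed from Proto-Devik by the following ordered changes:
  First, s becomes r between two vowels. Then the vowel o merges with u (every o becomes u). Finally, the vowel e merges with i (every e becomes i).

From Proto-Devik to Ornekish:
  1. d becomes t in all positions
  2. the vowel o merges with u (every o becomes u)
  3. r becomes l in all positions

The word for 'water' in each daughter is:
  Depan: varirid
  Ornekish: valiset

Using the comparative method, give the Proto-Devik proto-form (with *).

Position 5: Depan has r, Ornekish has s. Ornekish preserves s here (none of its changes turn any other segment into s), so the proto-segment is *s.
Position 3: Depan has r, Ornekish has l. Taking the neighbouring segments as reconstructed: Depan r could go back to *s or *r; Ornekish l could go back to *l or *r — the one source consistent with every daughter is *r.
Position 7: Depan has d, Ornekish has t. Depan preserves d here (none of its changes turn any other segment into d), so the proto-segment is *d.
This points to *varised. Verify forward in each daughter:
Depan: *varised
  varised → varired   [rhotacism]
  varired (rule 2 does not apply)
  varired → varirid   [vowel merger]
  giving Depan varirid.
Ornekish: *varised > variset > valiset  (by unconditioned shift, unconditioned shift)
*varised is the unique common source.

*varised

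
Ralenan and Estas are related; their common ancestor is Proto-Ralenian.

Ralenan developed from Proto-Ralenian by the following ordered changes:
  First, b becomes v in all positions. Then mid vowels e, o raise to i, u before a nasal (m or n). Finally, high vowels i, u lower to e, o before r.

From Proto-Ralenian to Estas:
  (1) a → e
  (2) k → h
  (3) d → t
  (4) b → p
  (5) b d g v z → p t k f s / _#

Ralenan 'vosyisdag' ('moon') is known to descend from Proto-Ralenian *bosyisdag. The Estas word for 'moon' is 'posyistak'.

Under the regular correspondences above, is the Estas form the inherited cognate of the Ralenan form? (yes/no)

no

Derive the expected Estas reflex of *bosyisdag:
Estas: *bosyisdag > bosyisdeg > bosyisteg > posyisteg > posyistek  (by vowel merger, unconditioned shift, unconditioned shift, final devoicing)
The regular Estas reflex would be 'posyistek', but the attested form is 'posyistak'. The correspondence is irregular, so they are not cognates (the Estas form has a different source).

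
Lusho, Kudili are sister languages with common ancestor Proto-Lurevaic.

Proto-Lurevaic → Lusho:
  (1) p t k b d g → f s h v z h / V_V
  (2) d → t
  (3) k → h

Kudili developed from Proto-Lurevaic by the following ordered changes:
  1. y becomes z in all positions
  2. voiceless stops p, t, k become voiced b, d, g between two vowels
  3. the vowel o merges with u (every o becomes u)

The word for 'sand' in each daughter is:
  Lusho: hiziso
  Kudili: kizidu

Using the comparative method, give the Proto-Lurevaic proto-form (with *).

Position 5: Lusho has s, Kudili has d. Taking the neighbouring segments as reconstructed: Lusho s could go back to *t or *s; Kudili d could go back to *t or *d — the one source consistent with every daughter is *t.
Position 1: Lusho has h, Kudili has k. Kudili preserves k here (none of its changes turn any other segment into k), so the proto-segment is *k.
Verify the candidate proto-form against each daughter:
Lusho: *kizito > kiziso > hiziso  (by intervocalic lenition, unconditioned shift)
Kudili: start from *kizito.
  rule 1: no change — kizito
  rule 2 (intervocalic voicing): kizito → kizido
  rule 3 (vowel merger): kizido → kizidu
  ⇒ Kudili kizidu
*kizito is the unique common source.

*kizito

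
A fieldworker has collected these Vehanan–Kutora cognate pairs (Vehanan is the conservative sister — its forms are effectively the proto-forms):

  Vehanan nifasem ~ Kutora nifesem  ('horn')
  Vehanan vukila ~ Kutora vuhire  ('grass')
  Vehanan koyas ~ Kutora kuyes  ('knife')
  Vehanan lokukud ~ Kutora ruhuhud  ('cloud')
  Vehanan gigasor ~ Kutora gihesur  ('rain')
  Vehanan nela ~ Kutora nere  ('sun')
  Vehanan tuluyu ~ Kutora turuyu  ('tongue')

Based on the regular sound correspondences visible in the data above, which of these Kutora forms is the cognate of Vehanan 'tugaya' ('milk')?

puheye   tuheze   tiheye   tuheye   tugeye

gigasor ~ gihesur — Vehanan g corresponds to Kutora h between vowels (before a back vowel).
nifasem ~ nifesem, koyas ~ kuyes — Vehanan a corresponds to Kutora e after a consonant, before a consonant other than r, m, n, p, b, f, v.
vukila ~ vuhire, nela ~ nere — Vehanan a corresponds to Kutora e word-finally.
Applying these to Vehanan 'tugaya':
  tugaya → tuhaya   (g→h between vowels (before a back vowel))
  tuhaya → tuheya   (a→e after a consonant, before a consonant other than r, m, n, p, b, f, v)
  tuheya → tuheye   (a→e word-finally)
So the Kutora cognate is 'tuheye'.

tuheye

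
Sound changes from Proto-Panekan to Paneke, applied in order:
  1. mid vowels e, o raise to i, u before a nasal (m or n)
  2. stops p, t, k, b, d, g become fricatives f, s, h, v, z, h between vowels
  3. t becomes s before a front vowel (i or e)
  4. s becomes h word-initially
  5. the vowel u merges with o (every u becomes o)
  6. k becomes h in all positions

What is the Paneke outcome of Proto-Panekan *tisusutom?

hisososom

Paneke: *tisusutom > tisusutum > tisususum > sisususum > hisususum > hisososom  (by pre-nasal raising, intervocalic lenition, palatalisation, debuccalisation, vowel merger)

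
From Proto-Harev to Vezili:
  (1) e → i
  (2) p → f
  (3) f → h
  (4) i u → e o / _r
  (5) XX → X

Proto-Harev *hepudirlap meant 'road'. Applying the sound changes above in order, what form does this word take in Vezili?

Vezili: *hepudirlap
  hepudirlap → hipudirlap   [vowel merger]
  hipudirlap → hifudirlaf   [unconditioned shift]
  hifudirlaf → hihudirlah   [unconditioned shift]
  hihudirlah → hihuderlah   [pre-rhotic lowering]
  hihuderlah (rule 5 does not apply)
  giving Vezili hihuderlah.

hihuderlah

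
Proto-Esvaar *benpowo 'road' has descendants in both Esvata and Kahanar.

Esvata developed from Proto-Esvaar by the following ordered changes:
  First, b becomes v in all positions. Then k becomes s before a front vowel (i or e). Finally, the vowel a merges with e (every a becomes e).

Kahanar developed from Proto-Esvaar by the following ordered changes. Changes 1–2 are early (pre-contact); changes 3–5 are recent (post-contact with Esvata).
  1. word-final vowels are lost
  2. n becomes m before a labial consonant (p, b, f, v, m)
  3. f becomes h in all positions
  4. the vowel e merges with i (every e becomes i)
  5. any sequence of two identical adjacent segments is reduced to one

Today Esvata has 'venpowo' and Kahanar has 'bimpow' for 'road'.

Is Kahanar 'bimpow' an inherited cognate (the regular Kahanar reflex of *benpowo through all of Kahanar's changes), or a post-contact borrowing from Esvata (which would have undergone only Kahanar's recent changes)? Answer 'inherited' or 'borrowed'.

inherited

If inherited, *benpowo would pass through all of Kahanar's changes:
Kahanar: start from *benpowo.
  rule 1 (apocope): benpowo → benpow
  rule 2 (nasal place assimilation): benpow → bempow
  rule 3: no change — bempow
  rule 4 (vowel merger): bempow → bimpow
  rule 5: no change — bimpow
  ⇒ Kahanar bimpow
If borrowed from Esvata 'venpowo' after the early changes, it would undergo only the recent ones:
  rule 3 (unconditioned shift): no change (venpowo)
  rule 4 (vowel merger): venpowo → vinpowo
  rule 5 (degemination): no change (vinpowo)
  ⇒ as a loan: vinpowo
Kahanar 'bimpow' matches the inherited outcome exactly, so it is an inherited cognate, not a loan.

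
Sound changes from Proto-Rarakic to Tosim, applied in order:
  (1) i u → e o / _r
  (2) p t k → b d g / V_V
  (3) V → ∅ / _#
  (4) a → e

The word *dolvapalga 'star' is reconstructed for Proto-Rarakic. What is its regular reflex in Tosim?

dolvebelg

Tosim: start from *dolvapalga.
  rule 1: no change — dolvapalga
  rule 2 (intervocalic voicing): dolvapalga → dolvabalga
  rule 3 (apocope): dolvabalga → dolvabalg
  rule 4 (vowel merger): dolvabalg → dolvebelg
  ⇒ Tosim dolvebelg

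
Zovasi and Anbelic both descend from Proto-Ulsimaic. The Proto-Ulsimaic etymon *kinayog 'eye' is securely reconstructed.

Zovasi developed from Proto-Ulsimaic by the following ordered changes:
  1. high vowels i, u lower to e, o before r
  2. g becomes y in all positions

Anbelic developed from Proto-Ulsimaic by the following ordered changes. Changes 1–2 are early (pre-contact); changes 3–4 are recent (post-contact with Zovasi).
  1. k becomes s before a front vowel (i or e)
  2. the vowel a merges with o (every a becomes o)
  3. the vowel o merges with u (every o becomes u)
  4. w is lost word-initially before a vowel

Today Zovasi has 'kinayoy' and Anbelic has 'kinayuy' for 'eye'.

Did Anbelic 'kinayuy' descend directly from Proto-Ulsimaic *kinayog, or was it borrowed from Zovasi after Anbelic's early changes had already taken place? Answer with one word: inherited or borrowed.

borrowed

If inherited, *kinayog would pass through all of Anbelic's changes:
Anbelic: start from *kinayog.
  rule 1 (palatalisation): kinayog → sinayog
  rule 2 (vowel merger): sinayog → sinoyog
  rule 3 (vowel merger): sinoyog → sinuyug
  rule 4: no change — sinuyug
  ⇒ Anbelic sinuyug
If borrowed from Zovasi 'kinayoy' after the early changes, it would undergo only the recent ones:
  rule 3 (vowel merger): kinayoy → kinayuy
  rule 4 (glide loss): no change (kinayuy)
  ⇒ as a loan: kinayuy
Anbelic 'kinayuy' matches the loan outcome 'kinayuy', not the inherited 'sinuyug' — it skipped the early Anbelic changes, so it was borrowed from Zovasi.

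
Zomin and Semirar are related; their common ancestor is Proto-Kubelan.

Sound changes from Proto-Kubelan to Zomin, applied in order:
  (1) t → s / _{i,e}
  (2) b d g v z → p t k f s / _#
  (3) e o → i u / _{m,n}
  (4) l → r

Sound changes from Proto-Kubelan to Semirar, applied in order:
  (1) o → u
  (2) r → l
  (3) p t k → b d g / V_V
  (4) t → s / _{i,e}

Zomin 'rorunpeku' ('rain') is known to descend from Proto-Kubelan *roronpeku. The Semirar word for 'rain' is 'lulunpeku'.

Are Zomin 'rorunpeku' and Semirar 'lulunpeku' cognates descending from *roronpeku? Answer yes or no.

Derive the expected Semirar reflex of *roronpeku:
Semirar: start from *roronpeku.
  rule 1 (vowel merger): roronpeku → rurunpeku
  rule 2 (unconditioned shift): rurunpeku → lulunpeku
  rule 3 (intervocalic voicing): lulunpeku → lulunpegu
  rule 4: no change — lulunpegu
  ⇒ Semirar lulunpegu
The regular Semirar reflex would be 'lulunpegu', but the attested form is 'lulunpeku'. The correspondence is irregular, so they are not cognates (the Semirar form has a different source).

no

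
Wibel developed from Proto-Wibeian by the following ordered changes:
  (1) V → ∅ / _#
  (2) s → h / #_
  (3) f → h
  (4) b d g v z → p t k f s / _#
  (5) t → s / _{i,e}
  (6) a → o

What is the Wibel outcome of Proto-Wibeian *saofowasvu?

hoohowosf

Wibel: *saofowasvu > saofowasv > haofowasv > haohowasv > haohowasf > hoohowosf  (by apocope, debuccalisation, unconditioned shift, final devoicing, vowel merger)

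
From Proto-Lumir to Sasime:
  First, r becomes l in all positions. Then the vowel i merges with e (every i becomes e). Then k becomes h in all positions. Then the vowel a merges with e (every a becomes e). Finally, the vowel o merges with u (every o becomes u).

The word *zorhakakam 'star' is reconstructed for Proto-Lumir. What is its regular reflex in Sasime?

Sasime: *zorhakakam
  zorhakakam → zolhakakam   [unconditioned shift]
  zolhakakam (rule 2 does not apply)
  zolhakakam → zolhahaham   [unconditioned shift]
  zolhahaham → zolhehehem   [vowel merger]
  zolhehehem → zulhehehem   [vowel merger]
  giving Sasime zulhehehem.

zulhehehem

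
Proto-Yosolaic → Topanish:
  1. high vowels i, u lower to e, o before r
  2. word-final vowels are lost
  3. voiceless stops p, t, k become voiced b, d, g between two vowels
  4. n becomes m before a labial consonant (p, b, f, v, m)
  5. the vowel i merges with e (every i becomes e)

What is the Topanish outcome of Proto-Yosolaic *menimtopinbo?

Topanish: start from *menimtopinbo.
  rule 1: no change — menimtopinbo
  rule 2 (apocope): menimtopinbo → menimtopinb
  rule 3 (intervocalic voicing): menimtopinb → menimtobinb
  rule 4 (nasal place assimilation): menimtobinb → menimtobimb
  rule 5 (vowel merger): menimtobimb → menemtobemb
  ⇒ Topanish menemtobemb

menemtobemb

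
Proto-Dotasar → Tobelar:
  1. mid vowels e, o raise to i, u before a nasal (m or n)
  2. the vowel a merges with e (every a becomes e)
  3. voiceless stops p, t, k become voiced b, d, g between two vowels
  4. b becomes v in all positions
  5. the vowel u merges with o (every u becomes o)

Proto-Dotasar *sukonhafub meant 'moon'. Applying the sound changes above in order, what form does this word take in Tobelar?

Tobelar: *sukonhafub > sukunhafub > sukunhefub > sugunhefub > sugunhefuv > sogonhefov  (by pre-nasal raising, vowel merger, intervocalic voicing, unconditioned shift, vowel merger)

sogonhefov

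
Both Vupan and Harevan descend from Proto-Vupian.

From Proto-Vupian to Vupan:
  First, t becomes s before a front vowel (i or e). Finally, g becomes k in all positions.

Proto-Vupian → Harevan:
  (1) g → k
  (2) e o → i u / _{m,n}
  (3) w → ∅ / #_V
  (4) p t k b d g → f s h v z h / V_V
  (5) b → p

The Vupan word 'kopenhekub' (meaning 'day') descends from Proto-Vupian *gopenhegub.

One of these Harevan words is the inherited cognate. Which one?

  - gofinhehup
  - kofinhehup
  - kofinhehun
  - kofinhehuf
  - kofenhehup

kofinhehup

Harevan: *gopenhegub > kopenhekub > kopinhekub > kofinhehub > kofinhehup  (by unconditioned shift, pre-nasal raising, intervocalic lenition, unconditioned shift)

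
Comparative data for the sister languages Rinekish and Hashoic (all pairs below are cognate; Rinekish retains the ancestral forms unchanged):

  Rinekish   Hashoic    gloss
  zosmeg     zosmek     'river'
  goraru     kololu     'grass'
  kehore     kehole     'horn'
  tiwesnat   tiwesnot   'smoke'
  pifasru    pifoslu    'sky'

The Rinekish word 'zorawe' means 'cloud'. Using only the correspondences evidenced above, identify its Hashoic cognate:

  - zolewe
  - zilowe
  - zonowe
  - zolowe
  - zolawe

goraru ~ kololu — Rinekish r corresponds to Hashoic l between vowels (before a back vowel).
tiwesnat ~ tiwesnot, pifasru ~ pifoslu — Rinekish a corresponds to Hashoic o after a consonant, before a consonant other than r, m, n, p, b, f, v.
Applying these to Rinekish 'zorawe':
  zorawe → zolawe   (r→l between vowels (before a back vowel))
  zolawe → zolowe   (a→o after a consonant, before a consonant other than r, m, n, p, b, f, v)
So the Hashoic cognate is 'zolowe'.

zolowe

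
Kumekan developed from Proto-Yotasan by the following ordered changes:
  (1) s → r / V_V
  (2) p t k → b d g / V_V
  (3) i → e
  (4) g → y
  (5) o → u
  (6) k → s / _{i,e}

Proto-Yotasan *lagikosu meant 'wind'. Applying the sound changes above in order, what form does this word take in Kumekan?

layeyuru

Kumekan: *lagikosu
  lagikosu → lagikoru   [rhotacism]
  lagikoru → lagigoru   [intervocalic voicing]
  lagigoru → lagegoru   [vowel merger]
  lagegoru → layeyoru   [unconditioned shift]
  layeyoru → layeyuru   [vowel merger]
  layeyuru (rule 6 does not apply)
  giving Kumekan layeyuru.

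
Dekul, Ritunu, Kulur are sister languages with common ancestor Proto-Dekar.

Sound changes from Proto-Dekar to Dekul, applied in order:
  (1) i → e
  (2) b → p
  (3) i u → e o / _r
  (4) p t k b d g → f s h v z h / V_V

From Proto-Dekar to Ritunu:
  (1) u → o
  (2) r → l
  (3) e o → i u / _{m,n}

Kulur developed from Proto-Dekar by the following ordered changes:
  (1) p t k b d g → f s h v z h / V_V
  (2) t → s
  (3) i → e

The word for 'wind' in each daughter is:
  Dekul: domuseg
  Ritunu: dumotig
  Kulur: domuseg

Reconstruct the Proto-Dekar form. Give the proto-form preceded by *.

Position 2: Dekul has o, Ritunu has u, Kulur has o. Kulur preserves o here (none of its changes turn any other segment into o), so the proto-segment is *o.
Position 4: Dekul has u, Ritunu has o, Kulur has u. Dekul preserves u here (none of its changes turn any other segment into u), so the proto-segment is *u.
Position 6: Dekul has e, Ritunu has i, Kulur has e. Taking the neighbouring segments as reconstructed: Dekul e could go back to *e or *i; Ritunu i can only go back to *i; Kulur e could go back to *e or *i — the one source consistent with every daughter is *i.
Continuing position by position gives *domutig; check it forward:
Dekul: *domutig
  domutig → domuteg   [vowel merger]
  domuteg (rule 2 does not apply)
  domuteg (rule 3 does not apply)
  domuteg → domuseg   [intervocalic lenition]
  giving Dekul domuseg.
Ritunu: start from *domutig.
  rule 1 (vowel merger): domutig → domotig
  rule 2: no change — domotig
  rule 3 (pre-nasal raising): domotig → dumotig
  ⇒ Ritunu dumotig
Kulur: start from *domutig.
  rule 1 (intervocalic lenition): domutig → domusig
  rule 2: no change — domusig
  rule 3 (vowel merger): domusig → domuseg
  ⇒ Kulur domuseg
*domutig is the unique common source.

*domutig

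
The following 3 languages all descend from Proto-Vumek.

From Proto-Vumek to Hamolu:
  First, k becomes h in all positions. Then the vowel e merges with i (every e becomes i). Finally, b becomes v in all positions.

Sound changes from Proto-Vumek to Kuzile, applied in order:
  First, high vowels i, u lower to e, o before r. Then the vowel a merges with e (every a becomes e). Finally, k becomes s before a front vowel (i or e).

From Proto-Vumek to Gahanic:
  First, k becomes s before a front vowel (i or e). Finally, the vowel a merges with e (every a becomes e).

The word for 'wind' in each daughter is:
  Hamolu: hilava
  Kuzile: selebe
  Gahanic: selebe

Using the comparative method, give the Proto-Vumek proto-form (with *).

*kelaba

Position 6: Hamolu has a, Kuzile has e, Gahanic has e. Hamolu preserves a here (none of its changes turn any other segment into a), so the proto-segment is *a.
Position 2: Hamolu has i, Kuzile has e, Gahanic has e. Taking the neighbouring segments as reconstructed: Hamolu i could go back to *e or *i; Kuzile e could go back to *a or *e; Gahanic e can only go back to *e — the one source consistent with every daughter is *e.
Position 5: Hamolu has v, Kuzile has b, Gahanic has b. Kuzile preserves b here (none of its changes turn any other segment into b), so the proto-segment is *b.
Verify the candidate proto-form against each daughter:
Hamolu: *kelaba > helaba > hilaba > hilava  (by unconditioned shift, vowel merger, unconditioned shift)
Kuzile: *kelaba > kelebe > selebe  (by vowel merger, palatalisation)
Gahanic: *kelaba
  kelaba → selaba   [palatalisation]
  selaba → selebe   [vowel merger]
  giving Gahanic selebe.
Only *kelaba yields all of Hamolu hilava, Kuzile selebe, Gahanic selebe.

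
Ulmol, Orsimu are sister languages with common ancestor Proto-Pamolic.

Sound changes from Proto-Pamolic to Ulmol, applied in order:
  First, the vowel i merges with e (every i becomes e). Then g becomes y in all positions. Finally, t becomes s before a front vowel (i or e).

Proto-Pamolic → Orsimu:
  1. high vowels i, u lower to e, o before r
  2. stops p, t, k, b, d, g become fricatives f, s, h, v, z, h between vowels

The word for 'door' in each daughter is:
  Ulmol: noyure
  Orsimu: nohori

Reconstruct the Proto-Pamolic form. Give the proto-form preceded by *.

*noguri

Position 4: Ulmol has u, Orsimu has o. Ulmol preserves u here (none of its changes turn any other segment into u), so the proto-segment is *u.
Position 3: Ulmol has y, Orsimu has h. Taking the neighbouring segments as reconstructed: Ulmol y could go back to *g or *y; Orsimu h could go back to *k or *g or *h — the one source consistent with every daughter is *g.
Position 6: Ulmol has e, Orsimu has i. Orsimu preserves i here (none of its changes turn any other segment into i), so the proto-segment is *i.
The remaining positions agree across the daughters. Check the candidate against every language:
Ulmol: *noguri
  noguri → nogure   [vowel merger]
  nogure → noyure   [unconditioned shift]
  noyure (rule 3 does not apply)
  giving Ulmol noyure.
Orsimu: *noguri > nogori > nohori  (by pre-rhotic lowering, intervocalic lenition)
*noguri is the unique common source.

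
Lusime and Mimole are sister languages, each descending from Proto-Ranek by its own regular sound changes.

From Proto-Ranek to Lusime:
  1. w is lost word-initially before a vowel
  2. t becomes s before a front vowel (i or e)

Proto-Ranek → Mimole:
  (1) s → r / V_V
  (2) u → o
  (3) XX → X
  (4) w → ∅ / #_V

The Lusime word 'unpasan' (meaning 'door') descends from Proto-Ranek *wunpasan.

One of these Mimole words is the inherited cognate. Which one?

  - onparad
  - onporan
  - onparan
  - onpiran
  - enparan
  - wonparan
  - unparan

onparan

Mimole: *wunpasan
  wunpasan → wunparan   [rhotacism]
  wunparan → wonparan   [vowel merger]
  wonparan (rule 3 does not apply)
  wonparan → onparan   [glide loss]
  giving Mimole onparan.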